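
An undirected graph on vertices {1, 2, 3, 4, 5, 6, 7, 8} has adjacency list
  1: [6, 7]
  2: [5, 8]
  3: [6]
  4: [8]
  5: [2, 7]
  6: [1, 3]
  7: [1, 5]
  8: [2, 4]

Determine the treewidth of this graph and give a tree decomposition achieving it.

Every bag has size at most 2, so the width is 2 − 1 = 1 and tw(G) ≤ 1. Since G has at least one edge (e.g. 3–6), it is not an edgeless graph, so tw(G) ≥ 1. Hence tw(G) = 1 exactly.

Treewidth 1.
One such decomposition:
Bags: B1 = {3, 6}  B2 = {1, 6}  B3 = {1, 7}  B4 = {5, 7}  B5 = {2, 5}  B6 = {2, 8}  B7 = {4, 8}
Tree: B1–B2, B2–B3, B3–B4, B4–B5, B5–B6, B6–B7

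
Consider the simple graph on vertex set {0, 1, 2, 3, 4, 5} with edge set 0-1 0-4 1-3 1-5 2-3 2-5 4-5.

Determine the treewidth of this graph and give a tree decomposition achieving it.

The largest bag has 3 vertices, giving width 2; this decomposition certifies tw(G) ≤ 2. For the lower bound, G contains the cycle 2–3–1–5–2, so G is not a forest; only forests have treewidth ≤ 1, hence tw(G) ≥ 2. The upper and lower bounds meet at 2, so that is the treewidth.

Treewidth 2.
One such decomposition:
Bags: B1 = {2, 3, 5}  B2 = {1, 3, 5}  B3 = {1, 4, 5}  B4 = {0, 1, 4}
Tree: B1–B2, B2–B3, B3–B4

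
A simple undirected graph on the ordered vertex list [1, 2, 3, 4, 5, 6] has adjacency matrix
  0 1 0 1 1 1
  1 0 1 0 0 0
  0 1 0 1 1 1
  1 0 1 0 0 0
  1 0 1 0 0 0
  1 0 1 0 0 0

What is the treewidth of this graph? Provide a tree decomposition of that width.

The largest bag has 3 vertices, giving width 2; this decomposition certifies tw(G) ≤ 2. For the lower bound, G contains the cycle 5–3–2–1–5, so G is not a forest; only forests have treewidth ≤ 1, hence tw(G) ≥ 2. The upper and lower bounds meet at 2, so that is the treewidth.

Treewidth 2.
Bags: B1 = {1, 3, 5}  B2 = {1, 2, 3}  B3 = {1, 3, 6}  B4 = {1, 3, 4}
Tree: B1–B2, B2–B3, B3–B4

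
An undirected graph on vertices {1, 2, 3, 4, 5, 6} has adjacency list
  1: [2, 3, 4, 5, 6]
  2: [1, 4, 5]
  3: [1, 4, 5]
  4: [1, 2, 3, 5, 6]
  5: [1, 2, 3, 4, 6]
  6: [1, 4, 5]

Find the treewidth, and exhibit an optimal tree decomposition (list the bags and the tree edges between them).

The largest bag has 4 vertices, giving width 3; this decomposition certifies tw(G) ≤ 3. On the other hand G contains the 4-clique {1, 2, 4, 5}. A clique must lie in a single bag of any decomposition, so no decomposition can have width below 3. Combining the bounds, tw(G) = 3.

Treewidth 3.
One such decomposition:
Bags: B1 = {1, 4, 5, 6}  B2 = {1, 2, 4, 5}  B3 = {1, 3, 4, 5}
Tree: B1–B2, B1–B3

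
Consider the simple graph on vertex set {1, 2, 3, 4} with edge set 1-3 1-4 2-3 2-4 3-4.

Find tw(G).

A width-2 tree decomposition is:
Bags: B1 = {2, 3, 4}  B2 = {1, 3, 4}
Tree: B1–B2
The largest bag has 3 vertices, giving width 2; this decomposition certifies tw(G) ≤ 2. For the lower bound, the 3 vertices {1, 3, 4} are pairwise adjacent, and any tree decomposition puts a clique entirely inside one bag — forcing width ≥ 2. Therefore the treewidth is 2.

2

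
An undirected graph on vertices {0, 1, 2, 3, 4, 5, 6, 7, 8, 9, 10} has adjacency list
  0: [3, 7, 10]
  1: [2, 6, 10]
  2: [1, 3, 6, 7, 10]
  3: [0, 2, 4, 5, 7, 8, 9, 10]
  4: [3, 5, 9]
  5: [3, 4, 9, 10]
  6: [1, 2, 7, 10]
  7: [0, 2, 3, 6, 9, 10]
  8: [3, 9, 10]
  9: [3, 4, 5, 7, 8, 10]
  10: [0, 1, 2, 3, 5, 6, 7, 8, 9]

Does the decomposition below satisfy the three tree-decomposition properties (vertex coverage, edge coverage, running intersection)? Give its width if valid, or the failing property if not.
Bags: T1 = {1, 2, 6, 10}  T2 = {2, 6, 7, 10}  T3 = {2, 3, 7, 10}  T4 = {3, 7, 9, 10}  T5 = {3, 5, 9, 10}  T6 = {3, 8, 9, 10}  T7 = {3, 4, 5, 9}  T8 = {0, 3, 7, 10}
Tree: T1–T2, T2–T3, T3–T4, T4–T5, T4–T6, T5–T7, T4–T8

Yes; width 3.

Checking the three conditions: (i) the bags cover all of {0, 1, 2, 3, 4, 5, 6, 7, 8, 9, 10}; (ii) for each edge, some bag contains both endpoints; (iii) the bags containing any fixed vertex form a subtree. All hold, so the decomposition is valid with width 4 − 1 = 3.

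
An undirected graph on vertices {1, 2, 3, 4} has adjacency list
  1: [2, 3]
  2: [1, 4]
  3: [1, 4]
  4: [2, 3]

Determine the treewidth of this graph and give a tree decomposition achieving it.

Each bag holds 3 vertices, so the decomposition has width 2, which upper-bounds the treewidth. For the lower bound, G contains the cycle 3–4–2–1–3, so G is not a forest; only forests have treewidth ≤ 1, hence tw(G) ≥ 2. The upper and lower bounds meet at 2, so that is the treewidth.

Treewidth 2.
Bags: B1 = {2, 3, 4}  B2 = {1, 2, 3}
Tree: B1–B2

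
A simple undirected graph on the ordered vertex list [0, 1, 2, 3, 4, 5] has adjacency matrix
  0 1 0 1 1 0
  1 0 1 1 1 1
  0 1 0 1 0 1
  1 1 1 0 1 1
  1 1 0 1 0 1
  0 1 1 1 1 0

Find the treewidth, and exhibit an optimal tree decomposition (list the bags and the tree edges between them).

Treewidth 3.
One such decomposition:
Bags: B1 = {1, 3, 4, 5}  B2 = {1, 2, 3, 5}  B3 = {0, 1, 3, 4}
Tree: B1–B2, B1–B3

The largest bag has 4 vertices, giving width 3; this decomposition certifies tw(G) ≤ 3. Conversely, {1, 2, 3, 5} is a clique of size 4, and the vertices of any clique must share a bag in every tree decomposition; so some bag has ≥ 4 vertices and tw(G) ≥ 3. Hence tw(G) = 3 exactly.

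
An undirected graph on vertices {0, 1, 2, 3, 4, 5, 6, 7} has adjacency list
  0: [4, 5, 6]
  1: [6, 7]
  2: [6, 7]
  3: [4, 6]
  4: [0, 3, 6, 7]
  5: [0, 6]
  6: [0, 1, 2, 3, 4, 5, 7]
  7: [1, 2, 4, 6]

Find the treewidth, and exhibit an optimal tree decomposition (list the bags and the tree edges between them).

Every bag has size at most 3, so the width is 3 − 1 = 2 and tw(G) ≤ 2. For the lower bound, the 3 vertices {1, 6, 7} are pairwise adjacent, and any tree decomposition puts a clique entirely inside one bag — forcing width ≥ 2. Therefore the treewidth is 2.

Treewidth 2.
One such decomposition:
Bags: B1 = {3, 4, 6}  B2 = {0, 4, 6}  B3 = {4, 6, 7}  B4 = {2, 6, 7}  B5 = {1, 6, 7}  B6 = {0, 5, 6}
Tree: B1–B2, B1–B3, B3–B4, B4–B5, B2–B6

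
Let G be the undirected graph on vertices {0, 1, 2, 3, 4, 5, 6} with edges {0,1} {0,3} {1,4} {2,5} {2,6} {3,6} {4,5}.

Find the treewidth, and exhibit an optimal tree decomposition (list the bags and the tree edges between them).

Treewidth 2.
One such decomposition:
Bags: B1 = {0, 3, 6}  B2 = {0, 1, 6}  B3 = {1, 4, 6}  B4 = {4, 5, 6}  B5 = {2, 5, 6}
Tree: B1–B2, B2–B3, B3–B4, B4–B5

Every bag has size at most 3, so the width is 3 − 1 = 2 and tw(G) ≤ 2. Since 6–3–0–1–4–5–2–6 is a cycle in G, G is not acyclic. Forests are exactly the graphs of treewidth ≤ 1, so tw(G) ≥ 2. Combining the bounds, tw(G) = 2.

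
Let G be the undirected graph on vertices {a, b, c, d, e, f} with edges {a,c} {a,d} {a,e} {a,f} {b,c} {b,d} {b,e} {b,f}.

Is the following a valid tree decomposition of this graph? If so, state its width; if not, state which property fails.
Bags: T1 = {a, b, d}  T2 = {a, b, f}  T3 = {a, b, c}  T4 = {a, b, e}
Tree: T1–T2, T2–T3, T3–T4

Vertex coverage: the bags together contain {a, b, c, d, e, f}, the full vertex set. Edge coverage: each edge of G has both endpoints in at least one bag. Running intersection: for every vertex, the bags containing it form a connected subtree. All three properties hold, so this is a valid tree decomposition of width max|bag| − 1 = 2, and hence tw(G) ≤ 2.

Yes; width 2.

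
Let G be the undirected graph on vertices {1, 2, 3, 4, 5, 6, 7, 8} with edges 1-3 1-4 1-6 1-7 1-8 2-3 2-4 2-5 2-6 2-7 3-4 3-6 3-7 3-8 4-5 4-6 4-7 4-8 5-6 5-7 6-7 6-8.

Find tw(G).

A width-4 tree decomposition is:
Bags: B1 = {2, 3, 4, 6, 7}  B2 = {1, 3, 4, 6, 7}  B3 = {2, 4, 5, 6, 7}  B4 = {1, 3, 4, 6, 8}
Tree: B1–B2, B1–B3, B2–B4
Every bag has size at most 5, so the width is 5 − 1 = 4 and tw(G) ≤ 4. For the lower bound, the 5 vertices {1, 3, 4, 6, 8} are pairwise adjacent, and any tree decomposition puts a clique entirely inside one bag — forcing width ≥ 4. Therefore the treewidth is 4.

4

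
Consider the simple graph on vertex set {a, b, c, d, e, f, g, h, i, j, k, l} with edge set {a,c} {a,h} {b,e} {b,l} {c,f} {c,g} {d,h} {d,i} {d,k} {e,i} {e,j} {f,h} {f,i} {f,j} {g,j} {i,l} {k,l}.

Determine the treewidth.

A width-3 tree decomposition is:
Bags: B1 = {a, c, g, j}  B2 = {a, c, f, j}  B3 = {a, f, h, j}  B4 = {e, f, h, j}  B5 = {e, f, h, i}  B6 = {d, e, h, i}  B7 = {b, d, e, i}  B8 = {b, d, i, l}  B9 = {b, d, k, l}
Tree: B1–B2, B2–B3, B3–B4, B4–B5, B5–B6, B6–B7, B7–B8, B8–B9
Every bag has size at most 4, so the width is 4 − 1 = 3 and tw(G) ≤ 3. For the lower bound: the 4 vertex sets {a,c,g}, {j}, {f}, {d,e,h,i} are disjoint, each induces a connected subgraph, and every pair is joined by at least one edge of G. Contracting each set to a single vertex therefore yields K_{4} as a minor, and since treewidth is minor-monotone, tw(G) ≥ tw(K_{4}) = 3. Combining the bounds, tw(G) = 3.

3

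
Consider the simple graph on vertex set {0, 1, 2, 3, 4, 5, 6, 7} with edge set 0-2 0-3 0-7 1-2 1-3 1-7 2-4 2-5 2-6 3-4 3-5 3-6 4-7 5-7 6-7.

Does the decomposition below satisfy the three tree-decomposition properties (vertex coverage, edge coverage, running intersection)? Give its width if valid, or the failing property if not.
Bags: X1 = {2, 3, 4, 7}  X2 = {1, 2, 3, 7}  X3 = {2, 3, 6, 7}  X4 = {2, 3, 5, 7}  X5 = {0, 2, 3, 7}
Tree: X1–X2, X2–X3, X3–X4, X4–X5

Checking the three conditions: (i) the bags cover all of {0, 1, 2, 3, 4, 5, 6, 7}; (ii) for each edge, some bag contains both endpoints; (iii) the bags containing any fixed vertex form a subtree. All hold, so the decomposition is valid with width 4 − 1 = 3.

Yes; width 3.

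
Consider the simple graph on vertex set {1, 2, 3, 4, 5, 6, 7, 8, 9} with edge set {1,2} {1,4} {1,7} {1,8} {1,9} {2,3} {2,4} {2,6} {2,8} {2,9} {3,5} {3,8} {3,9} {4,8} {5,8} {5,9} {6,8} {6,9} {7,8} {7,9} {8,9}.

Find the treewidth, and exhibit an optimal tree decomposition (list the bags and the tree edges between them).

The largest bag has 4 vertices, giving width 3; this decomposition certifies tw(G) ≤ 3. Conversely, {1, 2, 8, 9} is a clique of size 4, and the vertices of any clique must share a bag in every tree decomposition; so some bag has ≥ 4 vertices and tw(G) ≥ 3. Therefore the treewidth is 3.

Treewidth 3.
One optimal decomposition is:
Bags: B1 = {2, 3, 8, 9}  B2 = {2, 6, 8, 9}  B3 = {1, 2, 8, 9}  B4 = {1, 7, 8, 9}  B5 = {3, 5, 8, 9}  B6 = {1, 2, 4, 8}
Tree: B1–B2, B1–B3, B3–B4, B1–B5, B3–B6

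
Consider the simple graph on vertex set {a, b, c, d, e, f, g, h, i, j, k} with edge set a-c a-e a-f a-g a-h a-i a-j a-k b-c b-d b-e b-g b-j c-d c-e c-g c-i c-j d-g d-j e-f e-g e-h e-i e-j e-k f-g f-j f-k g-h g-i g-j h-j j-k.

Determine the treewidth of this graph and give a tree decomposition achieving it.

Treewidth 4.
One optimal decomposition is:
Bags: B1 = {b, c, e, g, j}  B2 = {b, c, d, g, j}  B3 = {a, c, e, g, j}  B4 = {a, e, f, g, j}  B5 = {a, e, f, j, k}  B6 = {a, e, g, h, j}  B7 = {a, c, e, g, i}
Tree: B1–B2, B1–B3, B3–B4, B4–B5, B3–B6, B3–B7

Every bag has size at most 5, so the width is 5 − 1 = 4 and tw(G) ≤ 4. On the other hand G contains the 5-clique {b, c, d, g, j}. A clique must lie in a single bag of any decomposition, so no decomposition can have width below 4. The upper and lower bounds meet at 4, so that is the treewidth.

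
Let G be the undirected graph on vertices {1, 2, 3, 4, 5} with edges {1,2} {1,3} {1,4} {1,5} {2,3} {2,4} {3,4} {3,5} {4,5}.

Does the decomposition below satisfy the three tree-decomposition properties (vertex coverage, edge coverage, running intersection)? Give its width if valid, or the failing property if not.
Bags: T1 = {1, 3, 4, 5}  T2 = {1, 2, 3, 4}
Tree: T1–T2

Every vertex of G appears in some bag (union = {1, 2, 3, 4, 5}); every edge is covered by a bag; and for each vertex v the set of bags containing v is connected in the bag tree. The decomposition is therefore valid. The largest bag has 4 vertices, so the width is 3.

Yes; width 3.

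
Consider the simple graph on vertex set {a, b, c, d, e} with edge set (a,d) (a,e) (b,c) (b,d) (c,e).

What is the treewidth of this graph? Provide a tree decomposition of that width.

Treewidth 2.
One such decomposition:
Bags: B1 = {b, c, d}  B2 = {c, d, e}  B3 = {a, d, e}
Tree: B1–B2, B2–B3

The largest bag has 3 vertices, giving width 2; this decomposition certifies tw(G) ≤ 2. Since d–b–c–e–a–d is a cycle in G, G is not acyclic. Forests are exactly the graphs of treewidth ≤ 1, so tw(G) ≥ 2. Therefore the treewidth is 2.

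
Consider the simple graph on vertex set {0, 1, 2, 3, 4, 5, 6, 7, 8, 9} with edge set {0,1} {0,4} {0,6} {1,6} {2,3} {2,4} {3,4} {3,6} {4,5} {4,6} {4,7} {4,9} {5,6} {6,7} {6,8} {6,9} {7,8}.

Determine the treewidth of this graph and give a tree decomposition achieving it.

Each bag holds 3 vertices, so the decomposition has width 2, which upper-bounds the treewidth. On the other hand G contains the 3-clique {2, 3, 4}. A clique must lie in a single bag of any decomposition, so no decomposition can have width below 2. Hence tw(G) = 2 exactly.

Treewidth 2.
Bags: B1 = {3, 4, 6}  B2 = {0, 4, 6}  B3 = {4, 5, 6}  B4 = {0, 1, 6}  B5 = {2, 3, 4}  B6 = {4, 6, 7}  B7 = {4, 6, 9}  B8 = {6, 7, 8}
Tree: B1–B2, B1–B3, B2–B4, B1–B5, B1–B6, B1–B7, B6–B8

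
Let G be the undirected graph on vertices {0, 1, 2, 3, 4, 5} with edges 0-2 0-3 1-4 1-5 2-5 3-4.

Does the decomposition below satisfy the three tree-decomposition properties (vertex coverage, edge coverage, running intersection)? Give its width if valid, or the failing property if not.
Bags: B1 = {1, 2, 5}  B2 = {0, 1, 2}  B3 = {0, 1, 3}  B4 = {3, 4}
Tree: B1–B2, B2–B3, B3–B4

A tree decomposition must satisfy three properties: every vertex lies in some bag; for every edge, both endpoints lie together in some bag; and for every vertex, the bags containing it form a connected subtree. Here edge (1,4) lies in no bag, so the decomposition is invalid.

No — edge (1,4) lies in no bag.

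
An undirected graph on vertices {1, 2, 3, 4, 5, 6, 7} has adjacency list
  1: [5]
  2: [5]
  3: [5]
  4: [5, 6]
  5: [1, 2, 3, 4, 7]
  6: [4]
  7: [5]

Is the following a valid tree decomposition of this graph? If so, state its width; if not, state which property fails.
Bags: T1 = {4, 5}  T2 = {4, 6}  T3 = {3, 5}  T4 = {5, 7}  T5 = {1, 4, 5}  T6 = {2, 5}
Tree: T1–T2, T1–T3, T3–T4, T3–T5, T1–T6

No — bags containing vertex 4 are not connected in the tree.

A tree decomposition must satisfy three properties: every vertex lies in some bag; for every edge, both endpoints lie together in some bag; and for every vertex, the bags containing it form a connected subtree. Here bags containing vertex 4 are not connected in the tree, so the decomposition is invalid.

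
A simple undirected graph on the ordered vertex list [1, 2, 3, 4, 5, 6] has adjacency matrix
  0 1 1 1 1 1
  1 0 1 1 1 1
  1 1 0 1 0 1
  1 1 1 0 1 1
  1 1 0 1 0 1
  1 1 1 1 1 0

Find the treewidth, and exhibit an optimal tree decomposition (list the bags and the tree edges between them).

Each bag holds 5 vertices, so the decomposition has width 4, which upper-bounds the treewidth. For the lower bound, the 5 vertices {1, 2, 3, 4, 6} are pairwise adjacent, and any tree decomposition puts a clique entirely inside one bag — forcing width ≥ 4. Therefore the treewidth is 4.

Treewidth 4.
Bags: B1 = {1, 2, 3, 4, 6}  B2 = {1, 2, 4, 5, 6}
Tree: B1–B2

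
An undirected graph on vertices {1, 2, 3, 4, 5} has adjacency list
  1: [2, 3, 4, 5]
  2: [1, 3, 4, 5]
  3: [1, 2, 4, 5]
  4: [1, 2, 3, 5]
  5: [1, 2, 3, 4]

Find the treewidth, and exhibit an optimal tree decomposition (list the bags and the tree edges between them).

A single bag containing all 5 vertices is trivially a valid decomposition of width 4. On the other hand G contains the 5-clique {1, 2, 3, 4, 5}. A clique must lie in a single bag of any decomposition, so no decomposition can have width below 4. Therefore the treewidth is 4.

Treewidth 4.
Bags: B1 = {1, 2, 3, 4, 5}
Tree: (single bag)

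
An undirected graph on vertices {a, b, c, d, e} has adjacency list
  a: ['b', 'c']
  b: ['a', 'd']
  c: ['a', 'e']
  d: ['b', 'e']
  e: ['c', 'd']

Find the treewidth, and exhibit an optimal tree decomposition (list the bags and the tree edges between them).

Treewidth 2.
Bags: B1 = {a, b, c}  B2 = {b, c, e}  B3 = {b, d, e}
Tree: B1–B2, B2–B3

Each bag holds 3 vertices, so the decomposition has width 2, which upper-bounds the treewidth. The edges b–a–c–e–d–b form a cycle, so G is not a tree and its treewidth is at least 2. Therefore the treewidth is 2.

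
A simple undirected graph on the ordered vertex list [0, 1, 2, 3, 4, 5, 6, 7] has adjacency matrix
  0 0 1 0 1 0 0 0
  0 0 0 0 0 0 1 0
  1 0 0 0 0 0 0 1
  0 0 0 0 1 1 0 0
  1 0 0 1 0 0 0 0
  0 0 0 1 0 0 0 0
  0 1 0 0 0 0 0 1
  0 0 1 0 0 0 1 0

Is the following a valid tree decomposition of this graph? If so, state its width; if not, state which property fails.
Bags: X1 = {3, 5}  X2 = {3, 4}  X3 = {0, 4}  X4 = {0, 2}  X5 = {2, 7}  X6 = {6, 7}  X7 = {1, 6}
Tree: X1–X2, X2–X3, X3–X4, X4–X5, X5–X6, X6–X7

Yes; width 1.

Vertex coverage: the bags together contain {0, 1, 2, 3, 4, 5, 6, 7}, the full vertex set. Edge coverage: each edge of G has both endpoints in at least one bag. Running intersection: for every vertex, the bags containing it form a connected subtree. All three properties hold, so this is a valid tree decomposition of width max|bag| − 1 = 1, and hence tw(G) ≤ 1.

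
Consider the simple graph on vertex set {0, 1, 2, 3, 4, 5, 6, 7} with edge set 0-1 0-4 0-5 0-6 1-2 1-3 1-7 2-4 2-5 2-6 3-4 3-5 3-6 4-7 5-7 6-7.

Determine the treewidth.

A width-4 tree decomposition is:
Bags: B1 = {0, 1, 2, 3, 7}  B2 = {0, 2, 3, 6, 7}  B3 = {0, 2, 3, 5, 7}  B4 = {0, 2, 3, 4, 7}
Tree: B1–B2, B2–B3, B3–B4
Each bag holds 5 vertices, so the decomposition has width 4, which upper-bounds the treewidth. For the lower bound: the 5 vertex sets {0,1}, {2,6}, {5,7}, {3}, {4} are disjoint, each induces a connected subgraph, and every pair is joined by at least one edge of G. Contracting each set to a single vertex therefore yields K_{5} as a minor, and since treewidth is minor-monotone, tw(G) ≥ tw(K_{5}) = 4. Hence tw(G) = 4 exactly.

4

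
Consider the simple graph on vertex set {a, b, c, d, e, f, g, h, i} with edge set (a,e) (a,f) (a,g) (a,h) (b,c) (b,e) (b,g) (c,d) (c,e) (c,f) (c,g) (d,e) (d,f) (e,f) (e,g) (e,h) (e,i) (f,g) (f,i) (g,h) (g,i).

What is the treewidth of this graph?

A width-3 tree decomposition is:
Bags: B1 = {c, e, f, g}  B2 = {a, e, f, g}  B3 = {c, d, e, f}  B4 = {e, f, g, i}  B5 = {b, c, e, g}  B6 = {a, e, g, h}
Tree: B1–B2, B1–B3, B1–B4, B1–B5, B2–B6
The largest bag has 4 vertices, giving width 3; this decomposition certifies tw(G) ≤ 3. For the lower bound, the 4 vertices {c, d, e, f} are pairwise adjacent, and any tree decomposition puts a clique entirely inside one bag — forcing width ≥ 3. Therefore the treewidth is 3.

3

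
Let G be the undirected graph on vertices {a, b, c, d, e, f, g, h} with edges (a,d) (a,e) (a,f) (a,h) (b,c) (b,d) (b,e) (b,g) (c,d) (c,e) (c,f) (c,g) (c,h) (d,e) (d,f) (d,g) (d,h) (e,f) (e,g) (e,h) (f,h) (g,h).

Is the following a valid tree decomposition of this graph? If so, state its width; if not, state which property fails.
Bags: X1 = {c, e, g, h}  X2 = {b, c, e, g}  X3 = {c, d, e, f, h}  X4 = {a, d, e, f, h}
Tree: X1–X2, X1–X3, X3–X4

No — edge (d,g) lies in no bag.

A tree decomposition must satisfy three properties: every vertex lies in some bag; for every edge, both endpoints lie together in some bag; and for every vertex, the bags containing it form a connected subtree. Here edge (d,g) lies in no bag, so the decomposition is invalid.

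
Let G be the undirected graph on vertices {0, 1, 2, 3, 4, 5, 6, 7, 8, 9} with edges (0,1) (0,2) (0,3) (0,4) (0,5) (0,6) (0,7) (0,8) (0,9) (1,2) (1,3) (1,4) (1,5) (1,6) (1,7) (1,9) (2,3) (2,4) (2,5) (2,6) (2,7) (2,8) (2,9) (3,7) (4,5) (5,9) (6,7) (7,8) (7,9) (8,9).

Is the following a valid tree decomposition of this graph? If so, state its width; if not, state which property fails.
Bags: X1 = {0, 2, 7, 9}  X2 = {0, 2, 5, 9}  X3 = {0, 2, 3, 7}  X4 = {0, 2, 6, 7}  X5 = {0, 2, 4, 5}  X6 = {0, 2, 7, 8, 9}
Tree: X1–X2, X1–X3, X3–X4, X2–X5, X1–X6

A tree decomposition must satisfy three properties: every vertex lies in some bag; for every edge, both endpoints lie together in some bag; and for every vertex, the bags containing it form a connected subtree. Here vertex 1 appears in no bag, so the decomposition is invalid.

No — vertex 1 appears in no bag.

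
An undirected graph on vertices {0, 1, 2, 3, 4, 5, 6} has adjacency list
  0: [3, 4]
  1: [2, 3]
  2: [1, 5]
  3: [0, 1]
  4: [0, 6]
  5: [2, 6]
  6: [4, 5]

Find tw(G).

A width-2 tree decomposition is:
Bags: B1 = {0, 4, 6}  B2 = {0, 3, 6}  B3 = {1, 3, 6}  B4 = {1, 2, 6}  B5 = {2, 5, 6}
Tree: B1–B2, B2–B3, B3–B4, B4–B5
The largest bag has 3 vertices, giving width 2; this decomposition certifies tw(G) ≤ 2. Since 6–4–0–3–1–2–5–6 is a cycle in G, G is not acyclic. Forests are exactly the graphs of treewidth ≤ 1, so tw(G) ≥ 2. Therefore the treewidth is 2.

2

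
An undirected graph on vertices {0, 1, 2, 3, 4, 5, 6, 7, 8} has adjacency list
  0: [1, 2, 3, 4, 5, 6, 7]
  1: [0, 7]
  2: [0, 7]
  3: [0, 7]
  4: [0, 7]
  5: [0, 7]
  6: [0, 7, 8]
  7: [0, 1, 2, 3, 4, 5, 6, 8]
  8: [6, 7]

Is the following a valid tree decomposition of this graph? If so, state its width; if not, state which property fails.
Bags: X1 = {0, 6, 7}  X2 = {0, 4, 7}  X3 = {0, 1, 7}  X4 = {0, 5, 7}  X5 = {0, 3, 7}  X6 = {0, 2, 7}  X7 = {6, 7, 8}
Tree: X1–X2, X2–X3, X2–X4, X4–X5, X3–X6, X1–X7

Every vertex of G appears in some bag (union = {0, 1, 2, 3, 4, 5, 6, 7, 8}); every edge is covered by a bag; and for each vertex v the set of bags containing v is connected in the bag tree. The decomposition is therefore valid. The largest bag has 3 vertices, so the width is 2.

Yes; width 2.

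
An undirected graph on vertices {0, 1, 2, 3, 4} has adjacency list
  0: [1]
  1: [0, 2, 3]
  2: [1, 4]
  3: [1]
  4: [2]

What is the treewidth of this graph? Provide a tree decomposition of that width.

The largest bag has 2 vertices, giving width 1; this decomposition certifies tw(G) ≤ 1. Any graph with an edge has treewidth ≥ 1, and G has the edge 1–2. Combining the bounds, tw(G) = 1.

Treewidth 1.
One such decomposition:
Bags: B1 = {1, 2}  B2 = {2, 4}  B3 = {0, 1}  B4 = {1, 3}
Tree: B1–B2, B1–B3, B3–B4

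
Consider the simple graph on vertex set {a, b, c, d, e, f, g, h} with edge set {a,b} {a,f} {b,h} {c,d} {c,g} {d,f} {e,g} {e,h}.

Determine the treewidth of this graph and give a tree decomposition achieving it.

Treewidth 2.
One optimal decomposition is:
Bags: B1 = {c, d, g}  B2 = {d, f, g}  B3 = {a, f, g}  B4 = {a, b, g}  B5 = {b, g, h}  B6 = {e, g, h}
Tree: B1–B2, B2–B3, B3–B4, B4–B5, B5–B6

Every bag has size at most 3, so the width is 3 − 1 = 2 and tw(G) ≤ 2. The edges g–c–d–f–a–b–h–e–g form a cycle, so G is not a tree and its treewidth is at least 2. Therefore the treewidth is 2.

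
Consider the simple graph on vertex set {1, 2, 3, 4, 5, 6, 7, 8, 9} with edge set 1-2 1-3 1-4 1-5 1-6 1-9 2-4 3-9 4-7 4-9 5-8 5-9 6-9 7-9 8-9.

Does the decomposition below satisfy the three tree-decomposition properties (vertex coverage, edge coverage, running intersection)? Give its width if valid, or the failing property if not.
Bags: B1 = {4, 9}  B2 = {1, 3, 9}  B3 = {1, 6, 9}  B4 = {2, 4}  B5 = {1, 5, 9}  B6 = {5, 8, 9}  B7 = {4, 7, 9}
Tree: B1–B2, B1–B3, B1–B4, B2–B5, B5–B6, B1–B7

A tree decomposition must satisfy three properties: every vertex lies in some bag; for every edge, both endpoints lie together in some bag; and for every vertex, the bags containing it form a connected subtree. Here edge (1,4) lies in no bag, so the decomposition is invalid.

No — edge (1,4) lies in no bag.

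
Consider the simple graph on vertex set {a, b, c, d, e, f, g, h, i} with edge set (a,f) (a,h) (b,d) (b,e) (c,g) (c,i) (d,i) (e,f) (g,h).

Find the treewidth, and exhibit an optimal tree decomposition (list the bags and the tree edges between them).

Each bag holds 3 vertices, so the decomposition has width 2, which upper-bounds the treewidth. The edges d–i–c–g–h–a–f–e–b–d form a cycle, so G is not a tree and its treewidth is at least 2. The upper and lower bounds meet at 2, so that is the treewidth.

Treewidth 2.
One such decomposition:
Bags: B1 = {c, d, i}  B2 = {c, d, g}  B3 = {d, g, h}  B4 = {a, d, h}  B5 = {a, d, f}  B6 = {d, e, f}  B7 = {b, d, e}
Tree: B1–B2, B2–B3, B3–B4, B4–B5, B5–B6, B6–B7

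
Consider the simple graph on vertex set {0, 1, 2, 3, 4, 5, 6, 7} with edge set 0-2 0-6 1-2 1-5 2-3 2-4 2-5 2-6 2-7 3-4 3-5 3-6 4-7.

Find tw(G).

2

A width-2 tree decomposition is:
Bags: B1 = {2, 3, 4}  B2 = {2, 3, 5}  B3 = {1, 2, 5}  B4 = {2, 3, 6}  B5 = {0, 2, 6}  B6 = {2, 4, 7}
Tree: B1–B2, B2–B3, B1–B4, B4–B5, B1–B6
Every bag has size at most 3, so the width is 3 − 1 = 2 and tw(G) ≤ 2. On the other hand G contains the 3-clique {0, 2, 6}. A clique must lie in a single bag of any decomposition, so no decomposition can have width below 2. Hence tw(G) = 2 exactly.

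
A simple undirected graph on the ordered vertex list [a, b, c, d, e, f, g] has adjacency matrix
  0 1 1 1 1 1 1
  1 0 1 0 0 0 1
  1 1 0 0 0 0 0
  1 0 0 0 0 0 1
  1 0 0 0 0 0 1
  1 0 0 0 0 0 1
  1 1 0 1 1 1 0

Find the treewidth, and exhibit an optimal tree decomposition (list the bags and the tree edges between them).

Each bag holds 3 vertices, so the decomposition has width 2, which upper-bounds the treewidth. Conversely, {a, d, g} is a clique of size 3, and the vertices of any clique must share a bag in every tree decomposition; so some bag has ≥ 3 vertices and tw(G) ≥ 2. Hence tw(G) = 2 exactly.

Treewidth 2.
One optimal decomposition is:
Bags: B1 = {a, e, g}  B2 = {a, b, g}  B3 = {a, b, c}  B4 = {a, f, g}  B5 = {a, d, g}
Tree: B1–B2, B2–B3, B2–B4, B1–B5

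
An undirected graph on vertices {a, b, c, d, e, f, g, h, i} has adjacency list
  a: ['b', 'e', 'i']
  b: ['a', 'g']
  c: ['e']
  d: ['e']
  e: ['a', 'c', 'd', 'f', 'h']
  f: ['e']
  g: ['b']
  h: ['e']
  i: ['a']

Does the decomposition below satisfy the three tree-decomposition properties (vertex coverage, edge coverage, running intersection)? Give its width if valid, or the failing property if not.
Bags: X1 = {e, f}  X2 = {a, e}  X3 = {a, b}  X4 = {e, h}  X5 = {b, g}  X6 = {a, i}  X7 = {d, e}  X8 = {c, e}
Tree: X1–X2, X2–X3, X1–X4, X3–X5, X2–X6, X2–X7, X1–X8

Yes; width 1.

Checking the three conditions: (i) the bags cover all of {a, b, c, d, e, f, g, h, i}; (ii) for each edge, some bag contains both endpoints; (iii) the bags containing any fixed vertex form a subtree. All hold, so the decomposition is valid with width 2 − 1 = 1.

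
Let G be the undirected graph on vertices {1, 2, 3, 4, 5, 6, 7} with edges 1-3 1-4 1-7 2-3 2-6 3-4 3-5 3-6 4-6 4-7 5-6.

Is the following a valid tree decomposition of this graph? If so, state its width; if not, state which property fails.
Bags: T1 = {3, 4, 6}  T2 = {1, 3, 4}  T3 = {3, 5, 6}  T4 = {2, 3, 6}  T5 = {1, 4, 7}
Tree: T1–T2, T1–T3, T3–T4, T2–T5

Yes; width 2.

Checking the three conditions: (i) the bags cover all of {1, 2, 3, 4, 5, 6, 7}; (ii) for each edge, some bag contains both endpoints; (iii) the bags containing any fixed vertex form a subtree. All hold, so the decomposition is valid with width 3 − 1 = 2.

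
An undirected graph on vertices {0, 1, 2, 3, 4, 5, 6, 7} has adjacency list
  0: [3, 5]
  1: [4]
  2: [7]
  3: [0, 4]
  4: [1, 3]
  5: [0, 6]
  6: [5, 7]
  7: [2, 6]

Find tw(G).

A width-1 tree decomposition is:
Bags: B1 = {2, 7}  B2 = {6, 7}  B3 = {5, 6}  B4 = {0, 5}  B5 = {0, 3}  B6 = {3, 4}  B7 = {1, 4}
Tree: B1–B2, B2–B3, B3–B4, B4–B5, B5–B6, B6–B7
Every bag has size at most 2, so the width is 2 − 1 = 1 and tw(G) ≤ 1. Since G has at least one edge (e.g. 2–7), it is not an edgeless graph, so tw(G) ≥ 1. Hence tw(G) = 1 exactly.

1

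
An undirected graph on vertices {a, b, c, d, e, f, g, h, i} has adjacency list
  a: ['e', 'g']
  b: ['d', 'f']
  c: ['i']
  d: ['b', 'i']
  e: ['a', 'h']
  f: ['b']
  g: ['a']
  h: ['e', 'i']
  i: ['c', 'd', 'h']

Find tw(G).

1

A width-1 tree decomposition is:
Bags: B1 = {c, i}  B2 = {h, i}  B3 = {d, i}  B4 = {e, h}  B5 = {a, e}  B6 = {b, d}  B7 = {b, f}  B8 = {a, g}
Tree: B1–B2, B2–B3, B2–B4, B4–B5, B3–B6, B6–B7, B5–B8
Each bag holds 2 vertices, so the decomposition has width 1, which upper-bounds the treewidth. Since G has at least one edge (e.g. i–c), it is not an edgeless graph, so tw(G) ≥ 1. Hence tw(G) = 1 exactly.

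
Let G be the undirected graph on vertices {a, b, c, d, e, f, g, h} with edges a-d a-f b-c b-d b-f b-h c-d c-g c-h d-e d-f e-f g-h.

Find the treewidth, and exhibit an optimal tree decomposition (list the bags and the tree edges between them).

Every bag has size at most 3, so the width is 3 − 1 = 2 and tw(G) ≤ 2. For the lower bound, the 3 vertices {b, c, d} are pairwise adjacent, and any tree decomposition puts a clique entirely inside one bag — forcing width ≥ 2. Hence tw(G) = 2 exactly.

Treewidth 2.
Bags: B1 = {b, c, d}  B2 = {b, c, h}  B3 = {c, g, h}  B4 = {b, d, f}  B5 = {d, e, f}  B6 = {a, d, f}
Tree: B1–B2, B2–B3, B1–B4, B4–B5, B5–B6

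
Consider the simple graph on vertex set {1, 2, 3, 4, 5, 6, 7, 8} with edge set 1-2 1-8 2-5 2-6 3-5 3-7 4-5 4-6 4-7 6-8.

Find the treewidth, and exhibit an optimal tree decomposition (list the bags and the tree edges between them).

Every bag has size at most 3, so the width is 3 − 1 = 2 and tw(G) ≤ 2. The edges 8–1–2–6–8 form a cycle, so G is not a tree and its treewidth is at least 2. Combining the bounds, tw(G) = 2.

Treewidth 2.
Bags: B1 = {1, 6, 8}  B2 = {1, 2, 6}  B3 = {2, 4, 6}  B4 = {2, 4, 5}  B5 = {4, 5, 7}  B6 = {3, 5, 7}
Tree: B1–B2, B2–B3, B3–B4, B4–B5, B5–B6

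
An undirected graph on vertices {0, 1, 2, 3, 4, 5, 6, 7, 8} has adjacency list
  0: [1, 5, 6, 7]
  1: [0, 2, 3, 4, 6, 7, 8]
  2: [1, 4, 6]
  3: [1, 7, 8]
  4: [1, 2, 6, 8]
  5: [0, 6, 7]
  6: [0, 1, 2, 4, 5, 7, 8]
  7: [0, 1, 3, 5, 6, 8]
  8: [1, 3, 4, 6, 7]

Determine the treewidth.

3

A width-3 tree decomposition is:
Bags: B1 = {1, 2, 4, 6}  B2 = {1, 4, 6, 8}  B3 = {1, 6, 7, 8}  B4 = {1, 3, 7, 8}  B5 = {0, 1, 6, 7}  B6 = {0, 5, 6, 7}
Tree: B1–B2, B2–B3, B3–B4, B3–B5, B5–B6
Every bag has size at most 4, so the width is 4 − 1 = 3 and tw(G) ≤ 3. For the lower bound, the 4 vertices {1, 3, 7, 8} are pairwise adjacent, and any tree decomposition puts a clique entirely inside one bag — forcing width ≥ 3. The upper and lower bounds meet at 3, so that is the treewidth.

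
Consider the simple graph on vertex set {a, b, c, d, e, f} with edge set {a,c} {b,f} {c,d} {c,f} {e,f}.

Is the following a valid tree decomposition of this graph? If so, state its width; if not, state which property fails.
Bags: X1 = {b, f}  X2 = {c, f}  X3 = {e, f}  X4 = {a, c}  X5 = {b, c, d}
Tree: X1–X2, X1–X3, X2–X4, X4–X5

No — bags containing vertex b are not connected in the tree.

A tree decomposition must satisfy three properties: every vertex lies in some bag; for every edge, both endpoints lie together in some bag; and for every vertex, the bags containing it form a connected subtree. Here bags containing vertex b are not connected in the tree, so the decomposition is invalid.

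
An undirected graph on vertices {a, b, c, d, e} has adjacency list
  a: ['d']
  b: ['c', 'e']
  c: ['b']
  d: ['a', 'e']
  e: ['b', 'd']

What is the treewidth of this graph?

A width-1 tree decomposition is:
Bags: B1 = {a, d}  B2 = {d, e}  B3 = {b, e}  B4 = {b, c}
Tree: B1–B2, B2–B3, B3–B4
The largest bag has 2 vertices, giving width 1; this decomposition certifies tw(G) ≤ 1. G has an edge, so its treewidth is at least 1. Combining the bounds, tw(G) = 1.

1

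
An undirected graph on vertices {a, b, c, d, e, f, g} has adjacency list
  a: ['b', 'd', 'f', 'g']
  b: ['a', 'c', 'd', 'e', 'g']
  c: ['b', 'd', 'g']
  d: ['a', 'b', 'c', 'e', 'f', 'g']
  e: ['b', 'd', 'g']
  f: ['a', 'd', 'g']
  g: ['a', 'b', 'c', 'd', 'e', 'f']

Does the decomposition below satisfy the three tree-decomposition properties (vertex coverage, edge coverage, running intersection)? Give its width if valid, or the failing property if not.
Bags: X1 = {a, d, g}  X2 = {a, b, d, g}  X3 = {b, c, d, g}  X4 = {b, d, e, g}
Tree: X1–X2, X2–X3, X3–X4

A tree decomposition must satisfy three properties: every vertex lies in some bag; for every edge, both endpoints lie together in some bag; and for every vertex, the bags containing it form a connected subtree. Here vertex f appears in no bag, so the decomposition is invalid.

No — vertex f appears in no bag.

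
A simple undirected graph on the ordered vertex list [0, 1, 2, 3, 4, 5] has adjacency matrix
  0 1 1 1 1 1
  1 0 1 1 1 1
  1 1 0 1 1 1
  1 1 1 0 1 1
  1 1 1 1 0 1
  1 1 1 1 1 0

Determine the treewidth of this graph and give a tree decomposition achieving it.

Treewidth 5.
Bags: B1 = {0, 1, 2, 3, 4, 5}
Tree: (single bag)

With just one bag of size 6, the width is 6 − 1 = 5, so tw(G) ≤ 5. Conversely, {0, 1, 2, 3, 4, 5} is a clique of size 6, and the vertices of any clique must share a bag in every tree decomposition; so some bag has ≥ 6 vertices and tw(G) ≥ 5. The upper and lower bounds meet at 5, so that is the treewidth.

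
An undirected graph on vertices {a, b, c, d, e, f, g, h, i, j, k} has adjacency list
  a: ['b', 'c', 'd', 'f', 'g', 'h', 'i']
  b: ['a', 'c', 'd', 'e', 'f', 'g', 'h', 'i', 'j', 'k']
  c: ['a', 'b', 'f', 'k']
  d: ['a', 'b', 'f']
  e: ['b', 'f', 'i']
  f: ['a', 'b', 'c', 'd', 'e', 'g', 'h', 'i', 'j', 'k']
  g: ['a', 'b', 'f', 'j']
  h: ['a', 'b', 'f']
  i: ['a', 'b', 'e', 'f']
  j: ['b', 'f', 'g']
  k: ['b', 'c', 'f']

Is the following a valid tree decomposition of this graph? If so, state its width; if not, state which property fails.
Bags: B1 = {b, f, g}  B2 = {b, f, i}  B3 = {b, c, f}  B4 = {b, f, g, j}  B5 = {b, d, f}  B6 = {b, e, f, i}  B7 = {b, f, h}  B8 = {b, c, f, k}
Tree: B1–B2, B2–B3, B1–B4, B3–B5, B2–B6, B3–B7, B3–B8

A tree decomposition must satisfy three properties: every vertex lies in some bag; for every edge, both endpoints lie together in some bag; and for every vertex, the bags containing it form a connected subtree. Here vertex a appears in no bag, so the decomposition is invalid.

No — vertex a appears in no bag.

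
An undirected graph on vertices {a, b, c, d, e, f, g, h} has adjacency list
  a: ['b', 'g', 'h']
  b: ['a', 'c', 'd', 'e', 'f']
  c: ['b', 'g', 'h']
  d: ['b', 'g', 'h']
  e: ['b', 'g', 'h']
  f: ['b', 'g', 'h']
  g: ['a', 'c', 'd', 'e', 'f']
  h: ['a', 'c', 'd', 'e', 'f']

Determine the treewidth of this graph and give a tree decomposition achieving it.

Treewidth 3.
One such decomposition:
Bags: B1 = {b, d, g, h}  B2 = {b, f, g, h}  B3 = {a, b, g, h}  B4 = {b, c, g, h}  B5 = {b, e, g, h}
Tree: B1–B2, B2–B3, B3–B4, B4–B5

The largest bag has 4 vertices, giving width 3; this decomposition certifies tw(G) ≤ 3. For the lower bound: the 4 vertex sets {d,g}, {b,f}, {h}, {a} are disjoint, each induces a connected subgraph, and every pair is joined by at least one edge of G. Contracting each set to a single vertex therefore yields K_{4} as a minor, and since treewidth is minor-monotone, tw(G) ≥ tw(K_{4}) = 3. Hence tw(G) = 3 exactly.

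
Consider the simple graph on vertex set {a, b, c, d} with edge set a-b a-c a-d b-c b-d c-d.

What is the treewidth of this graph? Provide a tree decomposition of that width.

A single bag containing all 4 vertices is trivially a valid decomposition of width 3. On the other hand G contains the 4-clique {a, b, c, d}. A clique must lie in a single bag of any decomposition, so no decomposition can have width below 3. The upper and lower bounds meet at 3, so that is the treewidth.

Treewidth 3.
One such decomposition:
Bags: B1 = {a, b, c, d}
Tree: (single bag)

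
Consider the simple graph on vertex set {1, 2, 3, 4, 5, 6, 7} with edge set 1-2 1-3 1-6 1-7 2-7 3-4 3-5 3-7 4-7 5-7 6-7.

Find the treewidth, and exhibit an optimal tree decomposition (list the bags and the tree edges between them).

Treewidth 2.
One optimal decomposition is:
Bags: B1 = {1, 3, 7}  B2 = {1, 6, 7}  B3 = {3, 4, 7}  B4 = {3, 5, 7}  B5 = {1, 2, 7}
Tree: B1–B2, B1–B3, B3–B4, B2–B5

Each bag holds 3 vertices, so the decomposition has width 2, which upper-bounds the treewidth. On the other hand G contains the 3-clique {1, 2, 7}. A clique must lie in a single bag of any decomposition, so no decomposition can have width below 2. Hence tw(G) = 2 exactly.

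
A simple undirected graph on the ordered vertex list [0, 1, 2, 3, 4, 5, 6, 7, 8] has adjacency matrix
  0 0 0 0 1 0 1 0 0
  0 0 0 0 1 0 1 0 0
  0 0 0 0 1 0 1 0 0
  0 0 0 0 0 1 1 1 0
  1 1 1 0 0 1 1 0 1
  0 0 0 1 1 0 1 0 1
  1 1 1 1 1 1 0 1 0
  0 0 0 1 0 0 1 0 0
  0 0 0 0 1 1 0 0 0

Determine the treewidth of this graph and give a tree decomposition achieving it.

Treewidth 2.
One such decomposition:
Bags: B1 = {4, 5, 6}  B2 = {3, 5, 6}  B3 = {4, 5, 8}  B4 = {2, 4, 6}  B5 = {0, 4, 6}  B6 = {1, 4, 6}  B7 = {3, 6, 7}
Tree: B1–B2, B1–B3, B1–B4, B4–B5, B5–B6, B2–B7

The largest bag has 3 vertices, giving width 2; this decomposition certifies tw(G) ≤ 2. Conversely, {4, 5, 8} is a clique of size 3, and the vertices of any clique must share a bag in every tree decomposition; so some bag has ≥ 3 vertices and tw(G) ≥ 2. The upper and lower bounds meet at 2, so that is the treewidth.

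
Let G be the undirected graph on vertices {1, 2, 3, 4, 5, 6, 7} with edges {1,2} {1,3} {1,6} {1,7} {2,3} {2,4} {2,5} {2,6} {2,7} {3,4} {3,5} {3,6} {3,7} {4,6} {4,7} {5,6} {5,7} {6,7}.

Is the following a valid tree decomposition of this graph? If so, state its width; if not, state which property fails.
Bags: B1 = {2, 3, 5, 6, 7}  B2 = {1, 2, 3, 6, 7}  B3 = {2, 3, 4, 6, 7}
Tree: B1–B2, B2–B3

Every vertex of G appears in some bag (union = {1, 2, 3, 4, 5, 6, 7}); every edge is covered by a bag; and for each vertex v the set of bags containing v is connected in the bag tree. The decomposition is therefore valid. The largest bag has 5 vertices, so the width is 4.

Yes; width 4.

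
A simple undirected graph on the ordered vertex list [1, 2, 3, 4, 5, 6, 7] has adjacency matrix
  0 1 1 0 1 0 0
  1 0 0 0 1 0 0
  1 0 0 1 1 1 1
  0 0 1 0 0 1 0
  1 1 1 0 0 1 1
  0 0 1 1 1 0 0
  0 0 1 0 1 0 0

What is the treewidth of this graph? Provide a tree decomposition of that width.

Every bag has size at most 3, so the width is 3 − 1 = 2 and tw(G) ≤ 2. Conversely, {1, 2, 5} is a clique of size 3, and the vertices of any clique must share a bag in every tree decomposition; so some bag has ≥ 3 vertices and tw(G) ≥ 2. Combining the bounds, tw(G) = 2.

Treewidth 2.
Bags: B1 = {3, 5, 6}  B2 = {1, 3, 5}  B3 = {3, 5, 7}  B4 = {1, 2, 5}  B5 = {3, 4, 6}
Tree: B1–B2, B1–B3, B2–B4, B1–B5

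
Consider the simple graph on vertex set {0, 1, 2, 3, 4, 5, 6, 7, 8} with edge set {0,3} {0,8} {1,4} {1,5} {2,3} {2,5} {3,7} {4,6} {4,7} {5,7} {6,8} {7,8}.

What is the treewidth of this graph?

3

A width-3 tree decomposition is:
Bags: B1 = {1, 2, 3, 5}  B2 = {1, 3, 5, 7}  B3 = {1, 3, 4, 7}  B4 = {0, 3, 4, 7}  B5 = {0, 4, 7, 8}  B6 = {0, 4, 6, 8}
Tree: B1–B2, B2–B3, B3–B4, B4–B5, B5–B6
The largest bag has 4 vertices, giving width 3; this decomposition certifies tw(G) ≤ 3. For the lower bound: the 4 vertex sets {1,2,5}, {3}, {7}, {0,4,6,8} are disjoint, each induces a connected subgraph, and every pair is joined by at least one edge of G. Contracting each set to a single vertex therefore yields K_{4} as a minor, and since treewidth is minor-monotone, tw(G) ≥ tw(K_{4}) = 3. The upper and lower bounds meet at 3, so that is the treewidth.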